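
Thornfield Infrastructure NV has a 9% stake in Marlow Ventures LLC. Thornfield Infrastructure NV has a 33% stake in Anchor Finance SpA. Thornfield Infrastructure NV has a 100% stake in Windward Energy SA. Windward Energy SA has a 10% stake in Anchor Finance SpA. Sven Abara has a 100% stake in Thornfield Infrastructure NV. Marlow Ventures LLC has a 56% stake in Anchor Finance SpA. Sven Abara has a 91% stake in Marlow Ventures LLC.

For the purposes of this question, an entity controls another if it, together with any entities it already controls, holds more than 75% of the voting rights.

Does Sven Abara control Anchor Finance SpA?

Yes

Sven holds 100% of Thornfield, so Sven controls Thornfield.
Thornfield and Sven together hold 9% + 91% = 100% of Marlow, so Sven controls Marlow.
Thornfield holds 100% of Windward, so Sven controls Windward.
Marlow and Thornfield and Windward together hold 56% + 33% + 10% = 99% of Anchor, so Sven controls Anchor.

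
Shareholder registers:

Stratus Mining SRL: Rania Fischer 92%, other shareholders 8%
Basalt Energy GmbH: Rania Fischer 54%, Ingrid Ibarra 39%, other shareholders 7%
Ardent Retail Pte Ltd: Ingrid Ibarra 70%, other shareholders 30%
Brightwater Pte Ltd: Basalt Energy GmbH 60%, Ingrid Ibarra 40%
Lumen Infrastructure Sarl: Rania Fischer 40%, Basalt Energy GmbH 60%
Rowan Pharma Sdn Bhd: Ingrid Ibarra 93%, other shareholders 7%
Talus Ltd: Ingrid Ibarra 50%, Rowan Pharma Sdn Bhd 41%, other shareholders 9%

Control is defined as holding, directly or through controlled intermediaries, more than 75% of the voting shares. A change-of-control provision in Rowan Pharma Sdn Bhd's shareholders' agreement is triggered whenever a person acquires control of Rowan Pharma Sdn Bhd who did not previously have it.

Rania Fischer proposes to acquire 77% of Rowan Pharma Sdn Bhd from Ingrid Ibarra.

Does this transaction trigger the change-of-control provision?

The purchase adds only to Rania's holdings (Ingrid's stake shrinks), so Rania is the only person who could newly come to control Rowan.
Rania holds 92% of Stratus, so Rania controls Stratus.
Neither Rania nor any entity Rania controls holds any voting interest in Rowan.
So before the transaction, Rania does not control Rowan.
After the purchase, Rania holds 77% of Rowan directly, and Ingrid's stake falls to 16%.
Rania holds 77% of Rowan, so Rania controls Rowan.
Rania did not control Rowan before and does after, so the clause is triggered.

Yes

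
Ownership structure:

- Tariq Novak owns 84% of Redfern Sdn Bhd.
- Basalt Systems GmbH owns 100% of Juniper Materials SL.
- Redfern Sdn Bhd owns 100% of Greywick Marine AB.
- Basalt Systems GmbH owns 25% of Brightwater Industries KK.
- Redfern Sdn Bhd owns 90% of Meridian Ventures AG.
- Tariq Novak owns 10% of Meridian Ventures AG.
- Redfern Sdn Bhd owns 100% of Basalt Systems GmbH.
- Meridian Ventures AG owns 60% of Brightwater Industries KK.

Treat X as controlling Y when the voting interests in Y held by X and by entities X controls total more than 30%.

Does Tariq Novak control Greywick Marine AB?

Tariq holds 84% of Redfern, so Tariq controls Redfern.
Redfern holds 100% of Greywick, so Tariq controls Greywick.

Yes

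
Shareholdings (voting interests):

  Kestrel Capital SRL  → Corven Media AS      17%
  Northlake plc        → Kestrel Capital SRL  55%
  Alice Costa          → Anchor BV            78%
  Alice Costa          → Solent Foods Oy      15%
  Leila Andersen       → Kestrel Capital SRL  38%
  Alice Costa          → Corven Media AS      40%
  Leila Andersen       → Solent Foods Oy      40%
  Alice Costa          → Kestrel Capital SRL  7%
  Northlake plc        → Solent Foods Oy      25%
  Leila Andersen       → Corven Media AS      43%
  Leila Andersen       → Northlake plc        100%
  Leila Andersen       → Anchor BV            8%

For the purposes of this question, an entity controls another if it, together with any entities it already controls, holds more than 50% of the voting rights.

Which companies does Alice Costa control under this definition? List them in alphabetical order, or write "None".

Anchor BV

Alice holds 78% of Anchor, so Alice controls Anchor.
No other company's threshold is met.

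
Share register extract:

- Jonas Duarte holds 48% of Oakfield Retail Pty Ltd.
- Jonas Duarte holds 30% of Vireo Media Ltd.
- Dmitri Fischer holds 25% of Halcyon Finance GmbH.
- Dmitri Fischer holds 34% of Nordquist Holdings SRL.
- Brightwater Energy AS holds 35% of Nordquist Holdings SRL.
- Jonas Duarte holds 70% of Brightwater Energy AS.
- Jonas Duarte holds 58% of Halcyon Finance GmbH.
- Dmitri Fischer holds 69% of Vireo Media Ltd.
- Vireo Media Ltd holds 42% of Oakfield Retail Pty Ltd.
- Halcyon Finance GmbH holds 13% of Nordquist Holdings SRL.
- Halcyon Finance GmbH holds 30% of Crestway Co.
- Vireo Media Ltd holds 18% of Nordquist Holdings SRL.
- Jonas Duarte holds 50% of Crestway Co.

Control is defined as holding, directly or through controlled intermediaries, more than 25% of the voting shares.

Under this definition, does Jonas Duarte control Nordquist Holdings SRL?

Yes

Jonas holds 70% of Brightwater, so Jonas controls Brightwater.
Jonas holds 58% of Halcyon, so Jonas controls Halcyon.
Jonas holds 30% of Vireo, so Jonas controls Vireo.
Brightwater and Halcyon and Vireo together hold 35% + 13% + 18% = 66% of Nordquist, so Jonas controls Nordquist.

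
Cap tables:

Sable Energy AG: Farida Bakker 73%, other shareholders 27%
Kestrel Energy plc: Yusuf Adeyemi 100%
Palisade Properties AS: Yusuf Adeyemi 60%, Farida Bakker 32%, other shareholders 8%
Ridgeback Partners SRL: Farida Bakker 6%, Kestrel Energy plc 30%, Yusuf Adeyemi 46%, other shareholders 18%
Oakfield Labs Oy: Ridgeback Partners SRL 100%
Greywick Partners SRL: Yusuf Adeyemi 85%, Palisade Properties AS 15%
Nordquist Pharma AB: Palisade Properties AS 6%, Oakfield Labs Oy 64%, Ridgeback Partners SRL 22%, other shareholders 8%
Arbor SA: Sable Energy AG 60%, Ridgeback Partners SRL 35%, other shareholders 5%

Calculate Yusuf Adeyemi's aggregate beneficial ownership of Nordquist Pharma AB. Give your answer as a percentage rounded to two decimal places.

Yusuf reaches Nordquist along 5 paths.
Via Palisade: 60% × 6% = 3.6%.
Via Kestrel → Ridgeback → Oakfield: 100% × 30% × 100% × 64% = 19.2%.
Via Ridgeback → Oakfield: 46% × 100% × 64% = 29.44%.
Via Kestrel → Ridgeback: 100% × 30% × 22% = 6.6%.
Via Ridgeback: 46% × 22% = 10.12%.
Total: 3.6% + 19.2% + 29.44% + 6.6% + 10.12% = 68.96%.

68.96%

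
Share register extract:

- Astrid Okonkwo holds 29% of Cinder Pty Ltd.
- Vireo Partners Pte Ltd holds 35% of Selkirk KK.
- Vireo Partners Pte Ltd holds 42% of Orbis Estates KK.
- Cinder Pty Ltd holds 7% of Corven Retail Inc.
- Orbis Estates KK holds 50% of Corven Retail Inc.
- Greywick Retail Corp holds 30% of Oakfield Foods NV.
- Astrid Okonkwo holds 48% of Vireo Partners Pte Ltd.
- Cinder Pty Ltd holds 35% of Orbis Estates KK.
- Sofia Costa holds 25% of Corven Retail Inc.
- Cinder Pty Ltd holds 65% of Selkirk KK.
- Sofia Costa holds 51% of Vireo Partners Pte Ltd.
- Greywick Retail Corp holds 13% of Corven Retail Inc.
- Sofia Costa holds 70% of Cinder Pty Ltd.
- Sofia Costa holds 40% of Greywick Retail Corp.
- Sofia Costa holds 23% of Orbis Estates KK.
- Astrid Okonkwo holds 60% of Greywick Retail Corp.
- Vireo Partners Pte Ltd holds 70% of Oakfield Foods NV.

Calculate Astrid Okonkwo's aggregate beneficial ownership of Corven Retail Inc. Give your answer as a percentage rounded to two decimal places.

Astrid reaches Corven along 4 paths.
Via Vireo → Orbis: 48% × 42% × 50% = 10.08%.
Via Cinder → Orbis: 29% × 35% × 50% = 5.075%.
Via Cinder: 29% × 7% = 2.03%.
Via Greywick: 60% × 13% = 7.8%.
Total: 10.08% + 5.075% + 2.03% + 7.8% = 24.985%.
Rounded: 24.99%.

24.99%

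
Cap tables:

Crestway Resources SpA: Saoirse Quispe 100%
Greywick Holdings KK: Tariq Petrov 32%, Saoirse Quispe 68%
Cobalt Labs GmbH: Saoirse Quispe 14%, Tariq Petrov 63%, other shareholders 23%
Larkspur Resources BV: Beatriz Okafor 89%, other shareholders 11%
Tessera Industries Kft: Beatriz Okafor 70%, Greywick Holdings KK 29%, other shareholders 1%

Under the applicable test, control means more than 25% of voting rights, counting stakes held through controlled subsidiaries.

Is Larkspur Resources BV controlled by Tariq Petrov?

Tariq holds 32% of Greywick, so Tariq controls Greywick.
Tariq holds 63% of Cobalt, so Tariq controls Cobalt.
Greywick holds 29% of Tessera, so Tariq controls Tessera.
Neither Tariq nor any entity Tariq controls holds any voting interest in Larkspur.
So Tariq does not control Larkspur.

No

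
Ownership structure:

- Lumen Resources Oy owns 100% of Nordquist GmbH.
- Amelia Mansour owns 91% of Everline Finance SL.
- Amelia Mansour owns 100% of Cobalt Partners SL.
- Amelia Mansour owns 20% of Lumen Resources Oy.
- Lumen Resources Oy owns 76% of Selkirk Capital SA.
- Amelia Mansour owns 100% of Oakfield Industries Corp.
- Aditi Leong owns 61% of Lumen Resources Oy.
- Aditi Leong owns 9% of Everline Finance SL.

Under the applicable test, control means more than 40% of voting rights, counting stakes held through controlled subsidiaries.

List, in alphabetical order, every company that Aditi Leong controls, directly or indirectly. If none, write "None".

Aditi holds 61% of Lumen, so Aditi controls Lumen.
Lumen holds 100% of Nordquist, so Aditi controls Nordquist.
Lumen holds 76% of Selkirk, so Aditi controls Selkirk.
No other company's threshold is met.

Lumen Resources Oy, Nordquist GmbH, Selkirk Capital SA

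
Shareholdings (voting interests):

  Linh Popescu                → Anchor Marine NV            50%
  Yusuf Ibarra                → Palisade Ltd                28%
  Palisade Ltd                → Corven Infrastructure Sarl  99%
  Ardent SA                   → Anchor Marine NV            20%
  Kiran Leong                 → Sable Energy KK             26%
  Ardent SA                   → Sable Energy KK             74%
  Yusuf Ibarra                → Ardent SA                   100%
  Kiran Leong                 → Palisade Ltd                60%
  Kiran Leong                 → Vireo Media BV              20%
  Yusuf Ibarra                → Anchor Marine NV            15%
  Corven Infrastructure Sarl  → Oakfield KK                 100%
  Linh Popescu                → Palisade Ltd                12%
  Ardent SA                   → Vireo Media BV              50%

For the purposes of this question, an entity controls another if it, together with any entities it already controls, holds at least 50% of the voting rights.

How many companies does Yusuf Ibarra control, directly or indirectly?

Yusuf holds 100% of Ardent, so Yusuf controls Ardent.
Ardent holds 50% of Vireo, so Yusuf controls Vireo.
Ardent holds 74% of Sable, so Yusuf controls Sable.
No other company's threshold is met.
Yusuf controls 3 companies.

3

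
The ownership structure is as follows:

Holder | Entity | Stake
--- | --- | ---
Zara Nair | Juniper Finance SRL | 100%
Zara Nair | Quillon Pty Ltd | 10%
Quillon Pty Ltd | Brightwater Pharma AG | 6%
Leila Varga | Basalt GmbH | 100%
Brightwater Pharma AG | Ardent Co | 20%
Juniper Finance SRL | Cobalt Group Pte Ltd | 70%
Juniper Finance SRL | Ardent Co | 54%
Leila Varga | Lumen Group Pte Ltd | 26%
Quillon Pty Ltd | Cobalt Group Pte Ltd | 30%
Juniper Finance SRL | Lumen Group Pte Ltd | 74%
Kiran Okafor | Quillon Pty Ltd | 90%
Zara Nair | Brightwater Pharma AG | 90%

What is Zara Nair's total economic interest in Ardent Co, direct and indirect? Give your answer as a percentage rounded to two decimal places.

Zara reaches Ardent along 3 paths.
Via Juniper: 100% × 54% = 54%.
Via Brightwater: 90% × 20% = 18%.
Via Quillon → Brightwater: 10% × 6% × 20% = 0.12%.
Total: 54% + 18% + 0.12% = 72.12%.

72.12%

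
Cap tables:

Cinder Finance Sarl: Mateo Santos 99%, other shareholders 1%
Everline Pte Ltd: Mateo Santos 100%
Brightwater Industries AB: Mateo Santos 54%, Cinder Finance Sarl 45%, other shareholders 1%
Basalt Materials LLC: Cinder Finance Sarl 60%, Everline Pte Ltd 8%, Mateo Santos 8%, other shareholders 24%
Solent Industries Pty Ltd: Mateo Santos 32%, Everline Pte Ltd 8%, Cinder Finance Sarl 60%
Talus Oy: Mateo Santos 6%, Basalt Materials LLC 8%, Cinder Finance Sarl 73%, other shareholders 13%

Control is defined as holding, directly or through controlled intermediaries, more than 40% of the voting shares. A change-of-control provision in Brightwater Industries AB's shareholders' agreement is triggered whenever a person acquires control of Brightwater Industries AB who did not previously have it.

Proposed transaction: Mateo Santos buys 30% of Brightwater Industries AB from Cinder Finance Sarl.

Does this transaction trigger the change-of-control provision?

The purchase adds only to Mateo's holdings (Cinder's stake shrinks), so Mateo is the only person who could newly come to control Brightwater.
Mateo holds 99% of Cinder, so Mateo controls Cinder.
Mateo and Cinder together hold 54% + 45% = 99% of Brightwater, so Mateo controls Brightwater.
So Mateo already controls Brightwater before the transaction.
After the purchase, Mateo's direct stake in Brightwater rises to 54% + 30% = 84%, and Cinder's stake falls to 15%.
Mateo controlled Brightwater already, so this is not a new person acquiring control; every other person's position is unchanged or reduced.
No new person acquires control, so the clause is not triggered.

No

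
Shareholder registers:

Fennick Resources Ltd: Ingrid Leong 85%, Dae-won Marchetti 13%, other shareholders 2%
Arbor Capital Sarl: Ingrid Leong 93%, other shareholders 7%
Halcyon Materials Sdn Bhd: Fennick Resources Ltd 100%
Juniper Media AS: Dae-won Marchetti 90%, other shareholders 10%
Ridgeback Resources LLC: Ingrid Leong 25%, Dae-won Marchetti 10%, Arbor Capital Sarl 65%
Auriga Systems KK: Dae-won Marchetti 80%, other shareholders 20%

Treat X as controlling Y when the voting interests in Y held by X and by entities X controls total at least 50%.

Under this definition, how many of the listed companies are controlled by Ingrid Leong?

Ingrid holds 85% of Fennick, so Ingrid controls Fennick.
Ingrid holds 93% of Arbor, so Ingrid controls Arbor.
Fennick holds 100% of Halcyon, so Ingrid controls Halcyon.
Ingrid and Arbor together hold 25% + 65% = 90% of Ridgeback, so Ingrid controls Ridgeback.
No other company's threshold is met.
Ingrid controls 4 companies.

4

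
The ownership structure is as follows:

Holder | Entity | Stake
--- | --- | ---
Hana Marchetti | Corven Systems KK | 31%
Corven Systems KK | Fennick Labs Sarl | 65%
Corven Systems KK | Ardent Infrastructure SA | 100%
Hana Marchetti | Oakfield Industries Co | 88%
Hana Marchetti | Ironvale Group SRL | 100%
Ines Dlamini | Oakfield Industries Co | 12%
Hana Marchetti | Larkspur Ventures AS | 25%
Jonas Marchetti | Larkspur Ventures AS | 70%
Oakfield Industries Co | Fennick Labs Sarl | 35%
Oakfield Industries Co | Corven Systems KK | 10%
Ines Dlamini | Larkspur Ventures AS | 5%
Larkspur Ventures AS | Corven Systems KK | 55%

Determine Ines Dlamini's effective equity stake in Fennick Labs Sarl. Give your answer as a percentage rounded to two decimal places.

Ines reaches Fennick along 3 paths.
Via Larkspur → Corven: 5% × 55% × 65% = 1.7875%.
Via Oakfield → Corven: 12% × 10% × 65% = 0.78%.
Via Oakfield: 12% × 35% = 4.2%.
Total: 1.7875% + 0.78% + 4.2% = 6.7675%.
Rounded: 6.77%.

6.77%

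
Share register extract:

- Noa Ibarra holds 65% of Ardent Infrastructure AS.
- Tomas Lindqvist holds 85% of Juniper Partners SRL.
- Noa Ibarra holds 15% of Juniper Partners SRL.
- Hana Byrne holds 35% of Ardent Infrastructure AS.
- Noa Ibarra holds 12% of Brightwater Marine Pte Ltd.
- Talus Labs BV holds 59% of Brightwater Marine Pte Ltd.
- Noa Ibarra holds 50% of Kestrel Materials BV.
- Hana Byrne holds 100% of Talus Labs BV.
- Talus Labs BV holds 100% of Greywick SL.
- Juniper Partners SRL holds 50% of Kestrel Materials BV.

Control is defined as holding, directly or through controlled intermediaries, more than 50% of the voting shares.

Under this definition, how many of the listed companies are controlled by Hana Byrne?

3

Hana holds 100% of Talus, so Hana controls Talus.
Talus holds 59% of Brightwater, so Hana controls Brightwater.
Talus holds 100% of Greywick, so Hana controls Greywick.
No other company's threshold is met.
Hana controls 3 companies.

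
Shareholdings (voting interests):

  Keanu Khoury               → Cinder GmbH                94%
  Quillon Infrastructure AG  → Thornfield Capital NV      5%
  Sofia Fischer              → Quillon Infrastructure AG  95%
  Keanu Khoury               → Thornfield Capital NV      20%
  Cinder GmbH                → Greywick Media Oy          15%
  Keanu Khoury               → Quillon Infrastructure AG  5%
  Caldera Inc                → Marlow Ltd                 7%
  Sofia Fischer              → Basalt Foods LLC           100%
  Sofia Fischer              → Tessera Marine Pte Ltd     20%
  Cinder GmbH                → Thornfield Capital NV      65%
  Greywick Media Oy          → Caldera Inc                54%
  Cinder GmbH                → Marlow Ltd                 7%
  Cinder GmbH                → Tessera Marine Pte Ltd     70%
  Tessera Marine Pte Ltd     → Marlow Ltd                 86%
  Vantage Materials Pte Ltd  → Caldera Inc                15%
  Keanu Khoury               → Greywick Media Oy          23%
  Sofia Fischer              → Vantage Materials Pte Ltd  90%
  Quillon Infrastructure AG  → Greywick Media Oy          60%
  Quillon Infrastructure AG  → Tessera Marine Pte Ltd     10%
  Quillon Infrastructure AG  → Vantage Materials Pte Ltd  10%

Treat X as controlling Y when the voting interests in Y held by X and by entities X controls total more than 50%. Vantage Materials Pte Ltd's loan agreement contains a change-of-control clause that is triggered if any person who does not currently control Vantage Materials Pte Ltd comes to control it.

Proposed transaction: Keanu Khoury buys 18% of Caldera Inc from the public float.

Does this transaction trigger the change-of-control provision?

No

The purchase changes only Keanu's holdings, so Keanu is the only person who could newly come to control Vantage.
Keanu holds 94% of Cinder, so Keanu controls Cinder.
Cinder holds 70% of Tessera, so Keanu controls Tessera.
Tessera and Cinder together hold 86% + 7% = 93% of Marlow, so Keanu controls Marlow.
Cinder and Keanu together hold 65% + 20% = 85% of Thornfield, so Keanu controls Thornfield.
Neither Keanu nor any entity Keanu controls holds any voting interest in Vantage.
So before the transaction, Keanu does not control Vantage.
After the purchase, Keanu holds 18% of Caldera directly.
Keanu's side now holds 18% of Caldera, not > 50%, so Keanu still does not control Caldera.
After the transaction, neither Keanu nor any entity Keanu controls holds a voting interest in Vantage, so Keanu still does not control it.
No new person acquires control, so the clause is not triggered.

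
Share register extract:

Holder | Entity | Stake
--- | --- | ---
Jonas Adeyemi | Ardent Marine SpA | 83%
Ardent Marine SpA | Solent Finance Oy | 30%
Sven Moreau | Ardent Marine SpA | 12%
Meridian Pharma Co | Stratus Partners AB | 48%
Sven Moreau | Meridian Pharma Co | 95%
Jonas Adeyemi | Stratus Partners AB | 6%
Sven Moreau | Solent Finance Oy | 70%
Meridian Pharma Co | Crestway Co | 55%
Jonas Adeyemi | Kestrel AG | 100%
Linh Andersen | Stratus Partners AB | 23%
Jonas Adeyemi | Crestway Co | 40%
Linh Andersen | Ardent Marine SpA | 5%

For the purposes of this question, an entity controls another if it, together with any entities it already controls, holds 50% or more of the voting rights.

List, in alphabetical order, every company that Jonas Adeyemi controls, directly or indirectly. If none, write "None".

Jonas holds 83% of Ardent, so Jonas controls Ardent.
Jonas holds 100% of Kestrel, so Jonas controls Kestrel.
No other company's threshold is met.

Ardent Marine SpA, Kestrel AG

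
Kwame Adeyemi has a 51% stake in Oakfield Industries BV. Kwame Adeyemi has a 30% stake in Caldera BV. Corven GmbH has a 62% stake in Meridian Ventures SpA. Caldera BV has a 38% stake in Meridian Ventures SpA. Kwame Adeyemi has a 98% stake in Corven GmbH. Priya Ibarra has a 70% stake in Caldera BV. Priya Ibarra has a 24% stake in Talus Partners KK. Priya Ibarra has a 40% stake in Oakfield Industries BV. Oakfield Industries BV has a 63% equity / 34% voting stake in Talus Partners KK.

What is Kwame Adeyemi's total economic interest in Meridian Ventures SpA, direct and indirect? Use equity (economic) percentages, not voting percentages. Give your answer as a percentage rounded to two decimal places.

Kwame reaches Meridian along 2 paths.
Via Corven: 98% × 62% = 60.76%.
Via Caldera: 30% × 38% = 11.4%.
Total: 60.76% + 11.4% = 72.16%.

72.16%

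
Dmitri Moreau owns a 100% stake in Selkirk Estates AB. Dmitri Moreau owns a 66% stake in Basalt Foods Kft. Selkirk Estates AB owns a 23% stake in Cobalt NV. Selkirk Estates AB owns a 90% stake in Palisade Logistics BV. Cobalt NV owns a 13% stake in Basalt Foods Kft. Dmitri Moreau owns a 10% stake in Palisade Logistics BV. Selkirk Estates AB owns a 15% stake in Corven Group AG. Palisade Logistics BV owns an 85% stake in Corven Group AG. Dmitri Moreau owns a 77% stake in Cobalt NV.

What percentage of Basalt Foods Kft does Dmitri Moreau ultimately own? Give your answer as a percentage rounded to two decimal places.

Dmitri reaches Basalt along 3 paths.
Direct stake: 66% = 66%.
Via Cobalt: 77% × 13% = 10.01%.
Via Selkirk → Cobalt: 100% × 23% × 13% = 2.99%.
Total: 66% + 10.01% + 2.99% = 79%.
Rounded: 79.00%.

79.00%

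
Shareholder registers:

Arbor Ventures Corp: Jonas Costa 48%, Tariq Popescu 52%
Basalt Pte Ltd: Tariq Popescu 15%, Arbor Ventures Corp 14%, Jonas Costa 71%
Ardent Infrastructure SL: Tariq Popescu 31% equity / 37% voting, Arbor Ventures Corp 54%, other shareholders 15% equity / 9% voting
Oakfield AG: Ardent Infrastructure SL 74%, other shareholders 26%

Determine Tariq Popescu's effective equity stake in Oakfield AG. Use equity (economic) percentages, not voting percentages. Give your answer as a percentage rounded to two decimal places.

Tariq reaches Oakfield along 2 paths.
Via Ardent: 31% × 74% = 22.94%.
Via Arbor → Ardent: 52% × 54% × 74% = 20.7792%.
Total: 22.94% + 20.7792% = 43.7192%.
Rounded: 43.72%.

43.72%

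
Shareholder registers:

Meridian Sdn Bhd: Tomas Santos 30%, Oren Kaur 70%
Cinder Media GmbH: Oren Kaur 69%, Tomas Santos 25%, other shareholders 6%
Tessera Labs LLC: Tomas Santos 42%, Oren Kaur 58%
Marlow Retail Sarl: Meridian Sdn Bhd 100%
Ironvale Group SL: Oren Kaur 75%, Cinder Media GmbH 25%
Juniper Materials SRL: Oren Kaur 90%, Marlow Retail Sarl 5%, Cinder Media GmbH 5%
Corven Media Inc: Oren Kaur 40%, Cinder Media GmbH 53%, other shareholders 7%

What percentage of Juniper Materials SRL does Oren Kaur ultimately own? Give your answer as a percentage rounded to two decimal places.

96.95%

Oren reaches Juniper along 3 paths.
Direct stake: 90% = 90%.
Via Meridian → Marlow: 70% × 100% × 5% = 3.5%.
Via Cinder: 69% × 5% = 3.45%.
Total: 90% + 3.5% + 3.45% = 96.95%.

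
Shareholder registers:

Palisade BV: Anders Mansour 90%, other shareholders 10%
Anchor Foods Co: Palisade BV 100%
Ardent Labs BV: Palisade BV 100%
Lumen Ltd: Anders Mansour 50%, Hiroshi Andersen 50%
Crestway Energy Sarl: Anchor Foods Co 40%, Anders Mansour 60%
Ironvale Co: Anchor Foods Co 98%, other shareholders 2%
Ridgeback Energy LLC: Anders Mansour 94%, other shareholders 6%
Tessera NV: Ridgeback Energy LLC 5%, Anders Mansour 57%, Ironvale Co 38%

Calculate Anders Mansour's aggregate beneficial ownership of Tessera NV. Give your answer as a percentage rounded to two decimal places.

Anders reaches Tessera along 3 paths.
Via Ridgeback: 94% × 5% = 4.7%.
Direct stake: 57% = 57%.
Via Palisade → Anchor → Ironvale: 90% × 100% × 98% × 38% = 33.516%.
Total: 4.7% + 57% + 33.516% = 95.216%.
Rounded: 95.22%.

95.22%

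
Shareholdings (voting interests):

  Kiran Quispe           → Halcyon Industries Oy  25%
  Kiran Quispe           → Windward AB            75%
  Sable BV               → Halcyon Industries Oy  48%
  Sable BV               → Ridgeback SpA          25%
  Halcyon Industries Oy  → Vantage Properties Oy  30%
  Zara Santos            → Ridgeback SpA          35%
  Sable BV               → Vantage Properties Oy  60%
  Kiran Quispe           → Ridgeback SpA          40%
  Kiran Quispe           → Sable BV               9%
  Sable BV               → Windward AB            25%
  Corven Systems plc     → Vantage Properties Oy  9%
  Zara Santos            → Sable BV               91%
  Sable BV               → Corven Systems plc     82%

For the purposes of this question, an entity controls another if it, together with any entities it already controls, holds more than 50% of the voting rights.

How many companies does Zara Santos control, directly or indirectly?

Zara holds 91% of Sable, so Zara controls Sable.
Sable and Zara together hold 25% + 35% = 60% of Ridgeback, so Zara controls Ridgeback.
Sable holds 82% of Corven, so Zara controls Corven.
Sable and Corven together hold 60% + 9% = 69% of Vantage, so Zara controls Vantage.
No other company's threshold is met.
Zara controls 4 companies.

4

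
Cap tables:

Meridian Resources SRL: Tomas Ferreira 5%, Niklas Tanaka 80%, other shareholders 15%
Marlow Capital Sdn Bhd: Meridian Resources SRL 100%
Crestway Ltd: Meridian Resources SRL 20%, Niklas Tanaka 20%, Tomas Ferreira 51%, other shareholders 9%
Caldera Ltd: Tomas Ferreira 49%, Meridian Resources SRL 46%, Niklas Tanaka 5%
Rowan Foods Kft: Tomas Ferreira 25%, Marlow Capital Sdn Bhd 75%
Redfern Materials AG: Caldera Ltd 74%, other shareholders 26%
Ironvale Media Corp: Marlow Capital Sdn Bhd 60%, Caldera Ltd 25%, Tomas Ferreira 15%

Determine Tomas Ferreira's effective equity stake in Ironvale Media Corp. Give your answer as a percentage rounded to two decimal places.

30.83%

Tomas reaches Ironvale along 4 paths.
Via Meridian → Marlow: 5% × 100% × 60% = 3%.
Via Caldera: 49% × 25% = 12.25%.
Via Meridian → Caldera: 5% × 46% × 25% = 0.575%.
Direct stake: 15% = 15%.
Total: 3% + 12.25% + 0.575% + 15% = 30.825%.
Rounded: 30.83%.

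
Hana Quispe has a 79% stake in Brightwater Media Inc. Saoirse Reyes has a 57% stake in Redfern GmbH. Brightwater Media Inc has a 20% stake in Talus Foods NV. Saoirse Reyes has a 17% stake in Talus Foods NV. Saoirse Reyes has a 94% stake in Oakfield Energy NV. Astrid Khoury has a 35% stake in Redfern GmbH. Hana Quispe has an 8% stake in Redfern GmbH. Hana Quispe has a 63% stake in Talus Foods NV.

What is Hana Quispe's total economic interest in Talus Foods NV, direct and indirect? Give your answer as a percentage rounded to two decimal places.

Hana reaches Talus along 2 paths.
Direct stake: 63% = 63%.
Via Brightwater: 79% × 20% = 15.8%.
Total: 63% + 15.8% = 78.8%.
Rounded: 78.80%.

78.80%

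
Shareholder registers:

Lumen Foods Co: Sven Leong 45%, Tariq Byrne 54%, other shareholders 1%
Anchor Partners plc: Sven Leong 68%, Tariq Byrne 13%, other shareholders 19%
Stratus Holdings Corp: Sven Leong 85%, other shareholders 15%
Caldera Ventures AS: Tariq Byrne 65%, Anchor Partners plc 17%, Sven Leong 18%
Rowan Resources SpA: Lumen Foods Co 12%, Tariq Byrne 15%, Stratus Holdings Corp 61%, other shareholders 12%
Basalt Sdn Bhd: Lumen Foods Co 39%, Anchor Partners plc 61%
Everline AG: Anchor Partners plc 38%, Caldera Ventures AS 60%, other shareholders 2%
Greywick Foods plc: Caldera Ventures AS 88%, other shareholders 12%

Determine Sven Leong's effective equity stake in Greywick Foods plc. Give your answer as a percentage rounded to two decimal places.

26.01%

Sven reaches Greywick along 2 paths.
Via Anchor → Caldera: 68% × 17% × 88% = 10.1728%.
Via Caldera: 18% × 88% = 15.84%.
Total: 10.1728% + 15.84% = 26.0128%.
Rounded: 26.01%.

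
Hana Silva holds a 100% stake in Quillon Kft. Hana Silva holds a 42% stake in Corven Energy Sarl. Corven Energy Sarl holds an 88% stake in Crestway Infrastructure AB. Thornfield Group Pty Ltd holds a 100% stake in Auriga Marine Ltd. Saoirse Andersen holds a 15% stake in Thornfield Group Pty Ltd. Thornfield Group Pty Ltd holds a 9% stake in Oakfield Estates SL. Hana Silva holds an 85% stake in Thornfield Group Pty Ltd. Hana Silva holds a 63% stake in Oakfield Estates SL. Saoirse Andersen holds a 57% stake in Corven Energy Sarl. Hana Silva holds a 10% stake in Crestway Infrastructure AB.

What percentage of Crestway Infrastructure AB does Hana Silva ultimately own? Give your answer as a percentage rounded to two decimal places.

46.96%

Hana reaches Crestway along 2 paths.
Direct stake: 10% = 10%.
Via Corven: 42% × 88% = 36.96%.
Total: 10% + 36.96% = 46.96%.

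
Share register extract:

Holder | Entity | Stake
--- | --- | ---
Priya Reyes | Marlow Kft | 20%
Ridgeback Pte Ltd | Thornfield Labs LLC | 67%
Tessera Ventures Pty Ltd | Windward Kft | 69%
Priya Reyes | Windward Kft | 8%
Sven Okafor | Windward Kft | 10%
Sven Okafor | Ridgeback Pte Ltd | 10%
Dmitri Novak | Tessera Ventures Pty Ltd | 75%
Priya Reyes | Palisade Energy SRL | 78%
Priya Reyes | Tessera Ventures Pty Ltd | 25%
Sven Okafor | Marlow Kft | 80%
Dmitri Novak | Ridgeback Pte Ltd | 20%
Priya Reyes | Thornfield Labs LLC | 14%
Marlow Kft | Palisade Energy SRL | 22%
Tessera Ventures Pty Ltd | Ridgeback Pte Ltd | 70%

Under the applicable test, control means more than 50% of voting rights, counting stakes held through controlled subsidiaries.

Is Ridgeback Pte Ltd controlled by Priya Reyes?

Priya holds 78% of Palisade, so Priya controls Palisade.
Neither Priya nor any entity Priya controls holds any voting interest in Ridgeback.
So Priya does not control Ridgeback.

No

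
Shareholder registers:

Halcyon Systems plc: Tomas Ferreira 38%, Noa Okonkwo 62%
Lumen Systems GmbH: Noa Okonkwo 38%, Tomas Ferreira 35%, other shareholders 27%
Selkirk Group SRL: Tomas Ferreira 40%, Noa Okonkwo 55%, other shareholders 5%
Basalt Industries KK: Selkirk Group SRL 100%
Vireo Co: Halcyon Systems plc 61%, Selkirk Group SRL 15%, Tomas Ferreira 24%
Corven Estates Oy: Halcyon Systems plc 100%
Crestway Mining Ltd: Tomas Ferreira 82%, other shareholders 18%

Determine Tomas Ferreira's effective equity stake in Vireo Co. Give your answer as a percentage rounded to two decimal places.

53.18%

Tomas reaches Vireo along 3 paths.
Via Halcyon: 38% × 61% = 23.18%.
Via Selkirk: 40% × 15% = 6%.
Direct stake: 24% = 24%.
Total: 23.18% + 6% + 24% = 53.18%.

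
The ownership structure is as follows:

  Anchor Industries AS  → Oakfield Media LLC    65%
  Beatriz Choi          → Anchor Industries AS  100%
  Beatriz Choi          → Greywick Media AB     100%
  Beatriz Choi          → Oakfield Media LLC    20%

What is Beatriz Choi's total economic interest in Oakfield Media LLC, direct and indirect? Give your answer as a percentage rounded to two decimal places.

Beatriz reaches Oakfield along 2 paths.
Direct stake: 20% = 20%.
Via Anchor: 100% × 65% = 65%.
Total: 20% + 65% = 85%.
Rounded: 85.00%.

85.00%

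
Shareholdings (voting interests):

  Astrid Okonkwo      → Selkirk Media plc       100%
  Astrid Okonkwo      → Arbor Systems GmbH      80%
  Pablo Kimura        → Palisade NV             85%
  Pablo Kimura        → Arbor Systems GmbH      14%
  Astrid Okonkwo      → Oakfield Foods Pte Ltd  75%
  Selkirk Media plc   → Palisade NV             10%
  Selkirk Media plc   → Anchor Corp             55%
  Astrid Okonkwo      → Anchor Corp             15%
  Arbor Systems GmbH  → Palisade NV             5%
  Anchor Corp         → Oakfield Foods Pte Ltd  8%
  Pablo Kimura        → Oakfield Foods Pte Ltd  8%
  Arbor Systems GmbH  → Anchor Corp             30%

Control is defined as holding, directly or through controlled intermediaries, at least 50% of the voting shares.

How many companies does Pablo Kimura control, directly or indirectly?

1

Pablo holds 85% of Palisade, so Pablo controls Palisade.
No other company's threshold is met.
Pablo controls 1 company.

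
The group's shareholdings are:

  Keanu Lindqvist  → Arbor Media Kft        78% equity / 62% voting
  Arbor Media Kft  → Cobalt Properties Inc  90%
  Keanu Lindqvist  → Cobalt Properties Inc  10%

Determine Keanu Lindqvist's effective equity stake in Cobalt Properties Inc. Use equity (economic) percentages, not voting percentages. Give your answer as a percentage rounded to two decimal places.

80.20%

Keanu reaches Cobalt along 2 paths.
Direct stake: 10% = 10%.
Via Arbor: 78% × 90% = 70.2%.
Total: 10% + 70.2% = 80.2%.
Rounded: 80.20%.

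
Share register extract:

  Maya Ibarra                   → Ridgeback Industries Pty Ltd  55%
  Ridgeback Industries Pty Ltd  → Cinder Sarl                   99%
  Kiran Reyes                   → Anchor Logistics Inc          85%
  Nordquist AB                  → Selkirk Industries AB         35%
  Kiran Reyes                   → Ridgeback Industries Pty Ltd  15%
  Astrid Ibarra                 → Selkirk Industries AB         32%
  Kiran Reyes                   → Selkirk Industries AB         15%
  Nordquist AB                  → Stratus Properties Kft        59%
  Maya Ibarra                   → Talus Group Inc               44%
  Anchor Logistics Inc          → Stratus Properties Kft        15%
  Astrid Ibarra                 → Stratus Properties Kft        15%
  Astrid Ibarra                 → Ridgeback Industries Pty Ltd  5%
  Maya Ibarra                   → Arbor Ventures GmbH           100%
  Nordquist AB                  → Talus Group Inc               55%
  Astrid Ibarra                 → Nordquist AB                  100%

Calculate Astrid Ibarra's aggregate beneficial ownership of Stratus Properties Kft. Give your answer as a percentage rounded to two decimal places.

Astrid reaches Stratus along 2 paths.
Direct stake: 15% = 15%.
Via Nordquist: 100% × 59% = 59%.
Total: 15% + 59% = 74%.
Rounded: 74.00%.

74.00%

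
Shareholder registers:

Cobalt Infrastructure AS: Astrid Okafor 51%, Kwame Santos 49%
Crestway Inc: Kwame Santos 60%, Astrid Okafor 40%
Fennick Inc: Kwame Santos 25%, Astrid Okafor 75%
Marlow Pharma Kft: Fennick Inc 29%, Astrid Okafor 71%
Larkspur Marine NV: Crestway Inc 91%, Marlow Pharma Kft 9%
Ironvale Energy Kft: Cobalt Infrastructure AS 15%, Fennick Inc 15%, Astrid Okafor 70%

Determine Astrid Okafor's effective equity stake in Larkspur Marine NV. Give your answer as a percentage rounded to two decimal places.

44.75%

Astrid reaches Larkspur along 3 paths.
Via Crestway: 40% × 91% = 36.4%.
Via Fennick → Marlow: 75% × 29% × 9% = 1.9575%.
Via Marlow: 71% × 9% = 6.39%.
Total: 36.4% + 1.9575% + 6.39% = 44.7475%.
Rounded: 44.75%.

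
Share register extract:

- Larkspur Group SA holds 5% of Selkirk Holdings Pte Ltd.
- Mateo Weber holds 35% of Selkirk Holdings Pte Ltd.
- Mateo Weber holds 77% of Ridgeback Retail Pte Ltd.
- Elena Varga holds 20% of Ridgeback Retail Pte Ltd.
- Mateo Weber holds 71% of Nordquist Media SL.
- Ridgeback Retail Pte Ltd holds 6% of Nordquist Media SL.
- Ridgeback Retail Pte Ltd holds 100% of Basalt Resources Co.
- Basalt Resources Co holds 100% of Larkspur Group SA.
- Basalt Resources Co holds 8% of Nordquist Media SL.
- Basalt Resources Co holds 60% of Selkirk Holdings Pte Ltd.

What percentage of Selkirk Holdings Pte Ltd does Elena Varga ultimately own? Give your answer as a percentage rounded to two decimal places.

13.00%

Elena reaches Selkirk along 2 paths.
Via Ridgeback → Basalt: 20% × 100% × 60% = 12%.
Via Ridgeback → Basalt → Larkspur: 20% × 100% × 100% × 5% = 1%.
Total: 12% + 1% = 13%.
Rounded: 13.00%.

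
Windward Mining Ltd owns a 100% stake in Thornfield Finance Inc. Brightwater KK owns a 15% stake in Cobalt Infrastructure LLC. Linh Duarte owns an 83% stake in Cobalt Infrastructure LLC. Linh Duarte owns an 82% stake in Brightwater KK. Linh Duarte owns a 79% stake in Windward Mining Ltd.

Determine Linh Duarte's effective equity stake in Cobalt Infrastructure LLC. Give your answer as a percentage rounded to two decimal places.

95.30%

Linh reaches Cobalt along 2 paths.
Via Brightwater: 82% × 15% = 12.3%.
Direct stake: 83% = 83%.
Total: 12.3% + 83% = 95.3%.
Rounded: 95.30%.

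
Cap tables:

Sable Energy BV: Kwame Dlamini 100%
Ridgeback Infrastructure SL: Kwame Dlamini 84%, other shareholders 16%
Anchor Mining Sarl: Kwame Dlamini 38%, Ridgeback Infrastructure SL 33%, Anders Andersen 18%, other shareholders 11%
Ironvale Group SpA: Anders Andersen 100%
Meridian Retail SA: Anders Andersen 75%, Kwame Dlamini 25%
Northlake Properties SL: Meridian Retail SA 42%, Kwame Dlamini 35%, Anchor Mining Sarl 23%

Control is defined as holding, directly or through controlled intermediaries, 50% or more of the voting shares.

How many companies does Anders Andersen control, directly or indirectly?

Anders holds 100% of Ironvale, so Anders controls Ironvale.
Anders holds 75% of Meridian, so Anders controls Meridian.
No other company's threshold is met.
Anders controls 2 companies.

2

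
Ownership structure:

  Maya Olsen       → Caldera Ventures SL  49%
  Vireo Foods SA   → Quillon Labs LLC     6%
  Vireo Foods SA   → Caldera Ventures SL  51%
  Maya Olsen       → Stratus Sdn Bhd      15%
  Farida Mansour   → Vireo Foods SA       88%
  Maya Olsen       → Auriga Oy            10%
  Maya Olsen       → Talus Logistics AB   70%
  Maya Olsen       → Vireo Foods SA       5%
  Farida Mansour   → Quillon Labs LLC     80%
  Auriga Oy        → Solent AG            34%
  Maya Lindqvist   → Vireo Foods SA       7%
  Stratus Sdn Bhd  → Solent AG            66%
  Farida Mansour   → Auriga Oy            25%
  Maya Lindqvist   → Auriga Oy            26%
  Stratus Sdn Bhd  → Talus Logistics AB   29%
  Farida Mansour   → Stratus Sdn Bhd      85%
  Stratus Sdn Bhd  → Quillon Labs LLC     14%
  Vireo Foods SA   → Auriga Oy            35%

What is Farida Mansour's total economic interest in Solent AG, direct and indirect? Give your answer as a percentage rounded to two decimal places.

75.07%

Farida reaches Solent along 3 paths.
Via Auriga: 25% × 34% = 8.5%.
Via Vireo → Auriga: 88% × 35% × 34% = 10.472%.
Via Stratus: 85% × 66% = 56.1%.
Total: 8.5% + 10.472% + 56.1% = 75.072%.
Rounded: 75.07%.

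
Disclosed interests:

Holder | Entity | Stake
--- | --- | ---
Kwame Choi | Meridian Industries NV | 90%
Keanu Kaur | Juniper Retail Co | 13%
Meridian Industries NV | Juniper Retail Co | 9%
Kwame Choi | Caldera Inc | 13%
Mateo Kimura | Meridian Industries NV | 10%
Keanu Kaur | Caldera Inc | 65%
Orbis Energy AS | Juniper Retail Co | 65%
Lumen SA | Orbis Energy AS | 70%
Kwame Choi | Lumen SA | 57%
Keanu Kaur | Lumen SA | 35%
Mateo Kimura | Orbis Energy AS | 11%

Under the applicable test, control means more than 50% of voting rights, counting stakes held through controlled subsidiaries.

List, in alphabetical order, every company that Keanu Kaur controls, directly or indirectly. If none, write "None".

Keanu holds 65% of Caldera, so Keanu controls Caldera.
No other company's threshold is met.

Caldera Inc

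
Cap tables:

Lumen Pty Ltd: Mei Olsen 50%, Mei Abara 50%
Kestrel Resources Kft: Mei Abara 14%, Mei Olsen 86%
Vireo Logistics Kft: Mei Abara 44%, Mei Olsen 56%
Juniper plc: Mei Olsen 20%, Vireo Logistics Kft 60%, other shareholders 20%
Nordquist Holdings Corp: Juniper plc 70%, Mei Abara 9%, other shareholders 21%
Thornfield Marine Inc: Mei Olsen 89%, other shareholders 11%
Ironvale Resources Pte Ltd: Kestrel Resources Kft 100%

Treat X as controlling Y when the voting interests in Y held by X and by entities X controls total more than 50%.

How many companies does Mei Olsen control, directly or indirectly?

6

Mei Olsen holds 86% of Kestrel, so Mei Olsen controls Kestrel.
Mei Olsen holds 56% of Vireo, so Mei Olsen controls Vireo.
Mei Olsen and Vireo together hold 20% + 60% = 80% of Juniper, so Mei Olsen controls Juniper.
Juniper holds 70% of Nordquist, so Mei Olsen controls Nordquist.
Mei Olsen holds 89% of Thornfield, so Mei Olsen controls Thornfield.
Kestrel holds 100% of Ironvale, so Mei Olsen controls Ironvale.
No other company's threshold is met.
Mei Olsen controls 6 companies.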